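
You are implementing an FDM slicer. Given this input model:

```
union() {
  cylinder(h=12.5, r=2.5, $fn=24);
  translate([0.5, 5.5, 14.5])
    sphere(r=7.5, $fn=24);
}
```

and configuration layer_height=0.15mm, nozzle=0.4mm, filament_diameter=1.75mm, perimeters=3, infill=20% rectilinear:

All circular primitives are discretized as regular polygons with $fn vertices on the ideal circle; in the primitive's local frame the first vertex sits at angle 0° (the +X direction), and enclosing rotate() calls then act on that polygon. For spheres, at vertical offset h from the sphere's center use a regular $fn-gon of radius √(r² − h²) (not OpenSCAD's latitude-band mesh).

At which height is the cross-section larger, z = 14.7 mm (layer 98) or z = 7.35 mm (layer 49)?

layer 98 (z = 14.7 mm)

Layer 98 (z = 14.7): the cylinder is absent (z outside [0, 12.5]); the r=7.5 sphere at (0.5, 5.5) slices to a regular 24-gon of circumradius 7.497 (√(r²−h²) with h=0.2 from center) (area = (24/2)·7.497²·sin(360°/24) = 174.58 mm²); Merging all regions: only the r=7.5 sphere at (0.5, 5.5) is present, so the union is just that shape — area = 174.58 mm². So its area = 174.58 mm². Layer 49 (z = 7.35): the r=2.5 cylinder contributes a regular 24-gon of circumradius 2.5 (area = (24/2)·2.500²·sin(360°/24) = 19.41 mm²); the sphere at (0.5, 5.5): section is a regular 24-gon, circumradius = √(r²−h²) = √(7.5²−7.15²) = 2.264 (area = (24/2)·2.264²·sin(360°/24) = 15.93 mm²); Taking the union: the 2 present regions are separate (no shared area or edge), so areas and boundary lengths simply add and each stays a separate island — area = 35.34 mm². So its area = 35.34 mm². Layer 98 is larger (174.58 vs 35.34 mm²).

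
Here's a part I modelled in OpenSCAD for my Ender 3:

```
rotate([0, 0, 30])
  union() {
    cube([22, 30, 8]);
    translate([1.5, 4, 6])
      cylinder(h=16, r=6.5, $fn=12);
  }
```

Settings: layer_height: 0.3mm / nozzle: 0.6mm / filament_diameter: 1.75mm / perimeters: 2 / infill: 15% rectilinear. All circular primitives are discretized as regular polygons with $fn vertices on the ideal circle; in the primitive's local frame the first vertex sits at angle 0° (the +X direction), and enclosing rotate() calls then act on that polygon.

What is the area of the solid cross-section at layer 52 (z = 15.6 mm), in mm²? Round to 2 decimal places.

126.75 mm²

At z = 15.6 mm: the cube is not intersected at this z (z outside [0, 8]); the cylinder at (1.5, 4): section is a regular 12-gon, circumradius r=6.5 (area = (12/2)·6.500²·sin(360°/12) = 126.75 mm²); Combining (union): only the r=6.5 cylinder at (1.5, 4) is present, so the union is just that shape — area = 126.75 mm²; (whole slice rotated 30° about Z — lengths, areas and connectivity unchanged). Overall, the cross-section is a single solid region. Net area = 126.75 mm².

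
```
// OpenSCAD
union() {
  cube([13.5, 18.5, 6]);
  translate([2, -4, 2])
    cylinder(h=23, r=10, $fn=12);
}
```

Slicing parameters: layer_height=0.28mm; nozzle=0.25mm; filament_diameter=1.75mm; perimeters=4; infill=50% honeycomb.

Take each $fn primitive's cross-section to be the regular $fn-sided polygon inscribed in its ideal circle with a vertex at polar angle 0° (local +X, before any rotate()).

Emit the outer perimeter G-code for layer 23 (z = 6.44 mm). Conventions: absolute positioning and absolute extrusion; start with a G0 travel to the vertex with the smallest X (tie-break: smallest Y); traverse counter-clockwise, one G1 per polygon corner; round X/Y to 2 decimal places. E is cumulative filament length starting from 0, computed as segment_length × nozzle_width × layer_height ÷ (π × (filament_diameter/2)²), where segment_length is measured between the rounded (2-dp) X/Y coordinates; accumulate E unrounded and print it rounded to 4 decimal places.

At z = 6.44 mm: the cube does not reach this height (z outside [0, 6]); the r=10 cylinder at (2, -4) gives a regular 12-gon of circumradius 10 (constant along its height); Combining (union): only the r=10 cylinder at (2, -4) is present, so the union is just that shape — 1 connected region. The outline is a single polygon with 12 vertices. Extrusion per mm of travel: 0.25 × 0.28 / (π × 0.875²) = 0.029103. Accumulating E over each segment gives final E = 1.8077.

G0 X-8.00 Y-4.00 Z6.44
G1 X-6.66 Y-9.00 E0.1506
G1 X-3.00 Y-12.66 E0.3013
G1 X2.00 Y-14.00 E0.4519
G1 X7.00 Y-12.66 E0.6026
G1 X10.66 Y-9.00 E0.7532
G1 X12.00 Y-4.00 E0.9039
G1 X10.66 Y1.00 E1.0545
G1 X7.00 Y4.66 E1.2051
G1 X2.00 Y6.00 E1.3558
G1 X-3.00 Y4.66 E1.5064
G1 X-6.66 Y1.00 E1.6571
G1 X-8.00 Y-4.00 E1.8077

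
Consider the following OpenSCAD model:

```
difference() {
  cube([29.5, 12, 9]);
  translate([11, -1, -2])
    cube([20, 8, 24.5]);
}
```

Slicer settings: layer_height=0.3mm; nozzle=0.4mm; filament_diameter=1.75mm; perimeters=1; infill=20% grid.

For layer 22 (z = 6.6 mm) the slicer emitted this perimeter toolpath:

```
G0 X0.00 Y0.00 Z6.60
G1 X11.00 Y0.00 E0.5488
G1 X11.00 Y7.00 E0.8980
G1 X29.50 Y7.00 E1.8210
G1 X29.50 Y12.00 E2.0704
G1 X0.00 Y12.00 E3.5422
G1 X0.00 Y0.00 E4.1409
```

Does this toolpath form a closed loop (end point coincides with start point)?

Start point (G0): (0.00, 0.00). End point (last G1): the path returns to the start — closed.

yes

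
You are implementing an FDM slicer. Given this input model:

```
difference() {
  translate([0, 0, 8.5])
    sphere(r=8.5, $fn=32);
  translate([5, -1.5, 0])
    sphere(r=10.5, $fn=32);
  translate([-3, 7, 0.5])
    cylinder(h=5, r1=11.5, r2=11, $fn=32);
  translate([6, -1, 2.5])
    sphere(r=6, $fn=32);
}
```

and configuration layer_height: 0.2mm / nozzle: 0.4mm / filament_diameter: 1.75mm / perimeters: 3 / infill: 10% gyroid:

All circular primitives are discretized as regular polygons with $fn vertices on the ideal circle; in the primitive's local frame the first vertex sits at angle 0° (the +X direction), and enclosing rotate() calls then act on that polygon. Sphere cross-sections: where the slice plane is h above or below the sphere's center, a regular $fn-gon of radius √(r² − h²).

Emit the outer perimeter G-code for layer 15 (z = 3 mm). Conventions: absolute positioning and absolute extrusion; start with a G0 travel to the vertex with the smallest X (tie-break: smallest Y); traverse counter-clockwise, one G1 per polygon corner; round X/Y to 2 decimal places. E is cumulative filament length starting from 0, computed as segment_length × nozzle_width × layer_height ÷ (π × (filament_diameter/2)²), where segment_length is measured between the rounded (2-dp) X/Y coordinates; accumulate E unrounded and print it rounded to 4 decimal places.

G0 X-5.02 Y-4.05 Z3.00
G1 X-4.58 Y-4.58 E0.0229
G1 X-4.51 Y-4.64 E0.0260
G1 X-4.68 Y-4.08 E0.0454
G1 X-5.02 Y-4.05 E0.0568

At z = 3 mm: the r=8.5 sphere slices to a regular 32-gon of circumradius 6.481 (√(r²−h²) with h=5.5 from center); the r=10.5 sphere at (5, -1.5) contributes a regular 32-gon of circumradius √(10.5²−3²) = 10.062; the cone at (-3, 7) contributes a regular 32-gon of circumradius 11.250 (interpolated between r1=11.5 and r2=11 at t=0.500); the sphere at (6, -1): section is a regular 32-gon, circumradius = √(r²−h²) = √(6²−0.5²) = 5.979; Taking the first minus the rest: starting from the r=8.5 sphere, the r=10.5 sphere at (5, -1.5) partially overlaps it — only the 117.00 mm² overlap (of its 316.05 mm²) is removed, clipping the outline; the cone at (-3, 7) partially overlaps it — only the 14.00 mm² overlap (of its 395.06 mm²) is removed, clipping the outline; the r=6 sphere at (6, -1) misses the remaining region (no effect) — 1 connected region. The outline is a single polygon with 4 vertices. Extrusion per mm of travel: 0.4 × 0.2 / (π × 0.875²) = 0.033260. Accumulating E over each segment gives final E = 0.0568.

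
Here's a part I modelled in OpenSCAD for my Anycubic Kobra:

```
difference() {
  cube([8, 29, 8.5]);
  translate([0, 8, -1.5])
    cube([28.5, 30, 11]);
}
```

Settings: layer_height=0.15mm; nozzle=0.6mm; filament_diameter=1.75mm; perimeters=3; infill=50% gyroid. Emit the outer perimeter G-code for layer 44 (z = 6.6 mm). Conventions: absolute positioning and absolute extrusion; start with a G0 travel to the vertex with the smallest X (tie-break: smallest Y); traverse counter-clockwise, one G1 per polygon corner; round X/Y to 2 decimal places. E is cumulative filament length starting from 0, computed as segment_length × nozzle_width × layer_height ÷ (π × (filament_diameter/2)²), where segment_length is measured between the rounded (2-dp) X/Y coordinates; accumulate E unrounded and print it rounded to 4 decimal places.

G0 X0.00 Y0.00 Z6.60
G1 X8.00 Y0.00 E0.2993
G1 X8.00 Y8.00 E0.5987
G1 X0.00 Y8.00 E0.8980
G1 X0.00 Y0.00 E1.1974

At z = 6.6 mm: the 8×29 cube contributes its full rectangle; the 28.5×30 cube at (0, 8) contributes its full rectangle; Taking the first minus the rest: starting from the 8×29 cube, the 28.5×30 cube at (0, 8) partially overlaps it — only the 168.00 mm² overlap (of its 855.00 mm²) is removed, clipping the outline — 1 connected region. The outline is a single polygon with 4 vertices. Extrusion per mm of travel: 0.6 × 0.15 / (π × 0.875²) = 0.037418. Accumulating E over each segment gives final E = 1.1974.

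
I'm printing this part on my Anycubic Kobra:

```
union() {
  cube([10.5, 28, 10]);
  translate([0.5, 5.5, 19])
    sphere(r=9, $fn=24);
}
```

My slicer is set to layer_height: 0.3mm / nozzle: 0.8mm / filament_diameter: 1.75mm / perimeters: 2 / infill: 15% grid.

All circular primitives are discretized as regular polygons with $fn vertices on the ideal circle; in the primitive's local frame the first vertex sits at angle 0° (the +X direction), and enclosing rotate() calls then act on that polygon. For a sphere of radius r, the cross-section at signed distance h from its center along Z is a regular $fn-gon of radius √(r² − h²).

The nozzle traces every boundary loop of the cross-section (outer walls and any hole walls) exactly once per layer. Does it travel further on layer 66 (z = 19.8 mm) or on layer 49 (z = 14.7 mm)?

layer 66 (z = 19.8 mm)

Layer 66 (z = 19.8): the cube is not intersected at this z (z outside [0, 10]); the r=9 sphere at (0.5, 5.5) contributes a regular 24-gon of circumradius √(9²−0.8²) = 8.964 (perimeter = 2·24·8.964·sin(180°/24) = 56.16 mm); Merging all regions: only the r=9 sphere at (0.5, 5.5) is present, so the union is just that shape — boundary = 56.16 mm. So its perimeter = 56.16 mm. Layer 49 (z = 14.7): the cube is absent (z outside [0, 10]); the r=9 sphere at (0.5, 5.5) contributes a regular 24-gon of circumradius √(9²−4.3²) = 7.906 (perimeter = 2·24·7.906·sin(180°/24) = 49.54 mm); Merging all regions: only the r=9 sphere at (0.5, 5.5) is present, so the union is just that shape — boundary = 49.54 mm. So its perimeter = 49.54 mm. Layer 66 is larger (56.16 vs 49.54 mm).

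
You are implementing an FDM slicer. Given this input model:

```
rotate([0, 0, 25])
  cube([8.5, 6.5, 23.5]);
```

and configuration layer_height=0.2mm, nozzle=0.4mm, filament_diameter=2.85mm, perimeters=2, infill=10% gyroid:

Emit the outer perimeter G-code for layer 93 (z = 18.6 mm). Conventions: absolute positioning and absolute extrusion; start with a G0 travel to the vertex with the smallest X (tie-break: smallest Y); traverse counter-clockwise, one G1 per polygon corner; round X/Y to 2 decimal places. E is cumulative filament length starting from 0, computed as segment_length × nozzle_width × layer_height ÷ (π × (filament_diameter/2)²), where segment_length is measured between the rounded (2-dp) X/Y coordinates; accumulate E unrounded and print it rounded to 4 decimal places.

G0 X-2.75 Y5.89 Z18.60
G1 X0.00 Y0.00 E0.0815
G1 X7.70 Y3.59 E0.1881
G1 X4.96 Y9.48 E0.2695
G1 X-2.75 Y5.89 E0.3762

At z = 18.6 mm: the cube is present — its section is the full 8.5×6.5 rectangle; (rotated 25° about Z; rotation is an isometry so areas/perimeters/island counts are preserved). The outline is a single polygon with 4 vertices. Extrusion per mm of travel: 0.4 × 0.2 / (π × 1.425²) = 0.012540. Accumulating E over each segment gives final E = 0.3762.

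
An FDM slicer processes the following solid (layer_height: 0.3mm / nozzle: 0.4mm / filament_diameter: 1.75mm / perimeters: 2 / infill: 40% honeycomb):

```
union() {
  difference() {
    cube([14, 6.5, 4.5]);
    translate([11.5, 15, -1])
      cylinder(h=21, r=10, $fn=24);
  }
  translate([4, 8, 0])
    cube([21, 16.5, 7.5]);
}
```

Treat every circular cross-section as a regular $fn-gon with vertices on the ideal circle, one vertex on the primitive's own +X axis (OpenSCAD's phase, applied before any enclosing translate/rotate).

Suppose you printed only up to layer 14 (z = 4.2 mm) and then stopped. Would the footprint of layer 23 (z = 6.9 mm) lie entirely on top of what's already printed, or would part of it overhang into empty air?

entirely on top

Compare the two slices. At z = 4.2: the cube (footprint 14×6.5) is included at this height (area 91.00 mm²); the cylinder at (11.5, 15): section is a regular 24-gon, circumradius r=10 (area = (24/2)·10.000²·sin(360°/24) = 310.58 mm²); Subtracting the remaining from the first: starting from the 14×6.5 cube (91.00 mm²), the r=10 cylinder at (11.5, 15) partially overlaps it — only the 8.39 mm² overlap (of its 310.58 mm²) is removed, clipping the outline — area = 82.61 mm²; the cube at (4, 8) is present — its section is the full 21×16.5 rectangle (area 346.50 mm²); Merging all regions: the 2 present regions are separate (no shared area or edge), so areas and boundary lengths simply add and each stays a separate island — area = 429.11 mm². At z = 6.9: the cube is not intersected at this z (z outside [0, 4.5]); the cylinder at (11.5, 15): section is a regular 24-gon, circumradius r=10 (area = (24/2)·10.000²·sin(360°/24) = 310.58 mm²); Subtracting the remaining from the first: the first operand is absent here, so nothing remains; the cube at (4, 8) (footprint 21×16.5) is included at this height (area 346.50 mm²); Combining (union): only the 21×16.5 cube at (4, 8) is present, so the union is just that shape — area = 346.50 mm². Checking containment: the cross-section at z = 6.9 is a subset of the cross-section at z = 4.2.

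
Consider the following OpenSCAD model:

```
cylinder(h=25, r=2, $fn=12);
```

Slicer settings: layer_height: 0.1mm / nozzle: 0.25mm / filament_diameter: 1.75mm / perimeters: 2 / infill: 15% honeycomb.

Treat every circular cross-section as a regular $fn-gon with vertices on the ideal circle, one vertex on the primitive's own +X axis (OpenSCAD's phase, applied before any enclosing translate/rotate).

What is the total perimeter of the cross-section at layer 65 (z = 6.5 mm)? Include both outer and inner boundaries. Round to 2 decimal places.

At z = 6.5 mm: the r=2 cylinder gives a regular 12-gon of circumradius 2 (constant along its height) (perimeter = 2·12·2.000·sin(180°/12) = 12.42 mm). Overall, the cross-section is a single solid region. Total boundary length (outer) = 12.42 mm.

12.42 mm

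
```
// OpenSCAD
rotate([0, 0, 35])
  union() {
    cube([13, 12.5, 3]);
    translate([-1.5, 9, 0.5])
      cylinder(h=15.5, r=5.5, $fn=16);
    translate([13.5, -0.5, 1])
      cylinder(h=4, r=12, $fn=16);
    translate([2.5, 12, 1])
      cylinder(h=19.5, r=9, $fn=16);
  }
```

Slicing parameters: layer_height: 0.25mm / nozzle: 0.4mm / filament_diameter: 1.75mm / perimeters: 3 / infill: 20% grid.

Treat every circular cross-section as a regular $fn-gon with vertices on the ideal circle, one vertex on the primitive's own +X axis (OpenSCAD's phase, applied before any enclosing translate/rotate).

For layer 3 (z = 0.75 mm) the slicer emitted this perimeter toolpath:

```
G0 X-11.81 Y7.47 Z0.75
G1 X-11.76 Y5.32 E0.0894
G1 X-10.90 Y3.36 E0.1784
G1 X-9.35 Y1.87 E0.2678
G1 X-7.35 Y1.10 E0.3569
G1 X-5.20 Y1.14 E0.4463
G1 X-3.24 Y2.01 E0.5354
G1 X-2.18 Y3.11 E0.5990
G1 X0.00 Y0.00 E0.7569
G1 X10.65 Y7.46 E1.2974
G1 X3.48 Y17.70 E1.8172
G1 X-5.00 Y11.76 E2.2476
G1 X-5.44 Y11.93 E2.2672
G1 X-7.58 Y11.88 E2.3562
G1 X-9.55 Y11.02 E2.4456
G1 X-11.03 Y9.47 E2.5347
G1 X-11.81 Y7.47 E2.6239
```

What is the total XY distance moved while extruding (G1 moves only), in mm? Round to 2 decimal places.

63.11 mm

Sum the Euclidean lengths of each G1 segment: total = 63.11 mm.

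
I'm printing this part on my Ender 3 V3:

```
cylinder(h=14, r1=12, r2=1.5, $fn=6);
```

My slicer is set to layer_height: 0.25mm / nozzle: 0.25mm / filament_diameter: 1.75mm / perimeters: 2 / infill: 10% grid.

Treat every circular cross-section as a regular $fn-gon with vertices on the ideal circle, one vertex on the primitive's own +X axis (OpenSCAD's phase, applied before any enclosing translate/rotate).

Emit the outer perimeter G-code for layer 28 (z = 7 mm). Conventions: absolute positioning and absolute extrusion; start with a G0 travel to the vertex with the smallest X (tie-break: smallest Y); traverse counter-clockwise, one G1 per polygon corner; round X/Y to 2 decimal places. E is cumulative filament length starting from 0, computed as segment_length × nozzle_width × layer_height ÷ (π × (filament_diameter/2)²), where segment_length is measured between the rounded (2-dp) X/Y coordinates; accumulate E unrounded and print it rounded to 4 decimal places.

G0 X-6.75 Y0.00 Z7.00
G1 X-3.38 Y-5.85 E0.1754
G1 X3.38 Y-5.85 E0.3511
G1 X6.75 Y0.00 E0.5265
G1 X3.38 Y5.85 E0.7019
G1 X-3.37 Y5.85 E0.8773
G1 X-6.75 Y0.00 E1.0529

At z = 7 mm: the cone contributes a regular 6-gon of circumradius 6.750 (interpolated between r1=12 and r2=1.5 at t=0.500). The outline is a single polygon with 6 vertices. Extrusion per mm of travel: 0.25 × 0.25 / (π × 0.875²) = 0.025984. Accumulating E over each segment gives final E = 1.0529.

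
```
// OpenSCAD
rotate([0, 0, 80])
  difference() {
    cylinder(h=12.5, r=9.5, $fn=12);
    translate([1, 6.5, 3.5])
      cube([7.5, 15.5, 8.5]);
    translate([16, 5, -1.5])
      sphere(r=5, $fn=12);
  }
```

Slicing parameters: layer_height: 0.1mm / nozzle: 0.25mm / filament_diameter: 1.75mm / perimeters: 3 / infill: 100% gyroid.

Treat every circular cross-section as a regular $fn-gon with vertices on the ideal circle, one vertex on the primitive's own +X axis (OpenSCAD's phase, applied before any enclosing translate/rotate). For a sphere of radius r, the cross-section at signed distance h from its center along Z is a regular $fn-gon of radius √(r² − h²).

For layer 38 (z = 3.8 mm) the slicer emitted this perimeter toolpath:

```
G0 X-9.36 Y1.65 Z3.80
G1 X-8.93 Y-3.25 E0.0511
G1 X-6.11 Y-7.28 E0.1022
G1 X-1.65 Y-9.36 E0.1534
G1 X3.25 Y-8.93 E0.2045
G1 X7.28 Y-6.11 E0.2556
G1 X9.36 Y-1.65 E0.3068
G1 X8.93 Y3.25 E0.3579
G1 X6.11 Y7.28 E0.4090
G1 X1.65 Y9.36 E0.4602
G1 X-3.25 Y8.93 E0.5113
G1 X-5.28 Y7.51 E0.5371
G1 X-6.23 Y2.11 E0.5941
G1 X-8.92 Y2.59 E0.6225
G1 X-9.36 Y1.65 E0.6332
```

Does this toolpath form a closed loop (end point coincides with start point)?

Start point (G0): (-9.36, 1.65). End point (last G1): the path returns to the start — closed.

yes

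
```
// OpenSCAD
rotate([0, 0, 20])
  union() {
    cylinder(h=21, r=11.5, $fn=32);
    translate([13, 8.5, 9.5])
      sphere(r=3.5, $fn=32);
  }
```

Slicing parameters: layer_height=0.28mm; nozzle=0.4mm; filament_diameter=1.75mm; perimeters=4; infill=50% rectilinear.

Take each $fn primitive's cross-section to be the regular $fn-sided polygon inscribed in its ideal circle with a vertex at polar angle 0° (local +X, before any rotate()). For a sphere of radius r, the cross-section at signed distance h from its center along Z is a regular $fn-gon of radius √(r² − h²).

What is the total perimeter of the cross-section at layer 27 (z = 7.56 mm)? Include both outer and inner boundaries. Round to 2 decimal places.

90.42 mm

At z = 7.56 mm: the cylinder: section is a regular 32-gon, circumradius r=11.5 (perimeter = 2·32·11.500·sin(180°/32) = 72.14 mm); the r=3.5 sphere at (13, 8.5) contributes a regular 32-gon of circumradius √(3.5²−1.94²) = 2.913 (perimeter = 2·32·2.913·sin(180°/32) = 18.27 mm); Taking the union: the 2 present regions are separate (no shared area or edge), so areas and boundary lengths simply add and each stays a separate island — boundary = 90.42 mm; (rotated 20° about Z; rotation is an isometry so areas/perimeters/island counts are preserved). Overall, the cross-section has 2 separate islands. Total boundary length (outer) = 90.42 mm.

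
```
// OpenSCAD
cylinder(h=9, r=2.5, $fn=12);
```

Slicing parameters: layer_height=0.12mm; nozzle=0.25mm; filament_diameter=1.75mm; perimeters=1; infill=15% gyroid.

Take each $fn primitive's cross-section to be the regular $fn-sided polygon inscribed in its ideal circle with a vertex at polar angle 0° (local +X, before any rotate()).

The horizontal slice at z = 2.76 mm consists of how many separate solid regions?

At z = 2.76 mm: the r=2.5 cylinder contributes a regular 12-gon of circumradius 2.5. The result has 1 disconnected region.

1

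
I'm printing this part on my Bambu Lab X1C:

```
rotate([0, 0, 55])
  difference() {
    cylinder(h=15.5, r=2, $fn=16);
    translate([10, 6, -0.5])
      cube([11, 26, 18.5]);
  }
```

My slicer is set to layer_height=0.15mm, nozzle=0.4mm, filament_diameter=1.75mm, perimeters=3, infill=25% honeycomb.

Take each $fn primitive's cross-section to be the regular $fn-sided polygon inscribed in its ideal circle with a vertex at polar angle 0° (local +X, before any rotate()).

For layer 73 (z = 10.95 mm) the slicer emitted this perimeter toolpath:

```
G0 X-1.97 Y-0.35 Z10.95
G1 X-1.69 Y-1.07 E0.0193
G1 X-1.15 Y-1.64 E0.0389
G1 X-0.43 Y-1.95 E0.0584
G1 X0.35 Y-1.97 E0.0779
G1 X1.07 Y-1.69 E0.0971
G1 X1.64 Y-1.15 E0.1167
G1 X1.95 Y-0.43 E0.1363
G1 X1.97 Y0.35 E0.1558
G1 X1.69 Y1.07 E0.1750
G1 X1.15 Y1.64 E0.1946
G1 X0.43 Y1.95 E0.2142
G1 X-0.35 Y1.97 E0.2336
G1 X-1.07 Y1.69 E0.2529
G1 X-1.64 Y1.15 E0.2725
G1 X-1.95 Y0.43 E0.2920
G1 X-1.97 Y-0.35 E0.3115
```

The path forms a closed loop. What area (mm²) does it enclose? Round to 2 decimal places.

Apply the shoelace formula to the sequence of (X, Y) vertices; enclosed area = 12.25 mm².

12.25 mm²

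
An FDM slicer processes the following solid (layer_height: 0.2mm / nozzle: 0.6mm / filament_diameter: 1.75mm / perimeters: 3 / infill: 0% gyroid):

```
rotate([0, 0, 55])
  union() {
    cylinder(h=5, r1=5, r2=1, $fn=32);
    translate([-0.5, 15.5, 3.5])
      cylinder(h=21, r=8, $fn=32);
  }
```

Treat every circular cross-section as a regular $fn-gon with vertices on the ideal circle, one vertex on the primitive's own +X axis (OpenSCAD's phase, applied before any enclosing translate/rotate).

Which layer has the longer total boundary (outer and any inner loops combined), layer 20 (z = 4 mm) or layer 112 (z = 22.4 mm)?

Layer 20 (z = 4): the cone: at t=0.800 of its height the radius interpolates to r₁+(r₂−r₁)t = 1.800, giving a regular 32-gon of that circumradius (perimeter = 2·32·1.800·sin(180°/32) = 11.29 mm); the r=8 cylinder at (-0.5, 15.5) gives a regular 32-gon of circumradius 8 (constant along its height) (perimeter = 2·32·8.000·sin(180°/32) = 50.18 mm); Merging all regions: the 2 present regions are separate (no shared area or edge), so areas and boundary lengths simply add and each stays a separate island — boundary = 61.48 mm; (whole slice rotated 55° about Z — lengths, areas and connectivity unchanged). So its perimeter = 61.48 mm. Layer 112 (z = 22.4): the cone does not reach this height (z outside [0, 5]); the r=8 cylinder at (-0.5, 15.5) gives a regular 32-gon of circumradius 8 (constant along its height) (perimeter = 2·32·8.000·sin(180°/32) = 50.18 mm); Combining (union): only the r=8 cylinder at (-0.5, 15.5) is present, so the union is just that shape — boundary = 50.18 mm; (whole slice rotated 55° about Z — lengths, areas and connectivity unchanged). So its perimeter = 50.18 mm. Layer 20 is larger (61.48 vs 50.18 mm).

layer 20 (z = 4 mm)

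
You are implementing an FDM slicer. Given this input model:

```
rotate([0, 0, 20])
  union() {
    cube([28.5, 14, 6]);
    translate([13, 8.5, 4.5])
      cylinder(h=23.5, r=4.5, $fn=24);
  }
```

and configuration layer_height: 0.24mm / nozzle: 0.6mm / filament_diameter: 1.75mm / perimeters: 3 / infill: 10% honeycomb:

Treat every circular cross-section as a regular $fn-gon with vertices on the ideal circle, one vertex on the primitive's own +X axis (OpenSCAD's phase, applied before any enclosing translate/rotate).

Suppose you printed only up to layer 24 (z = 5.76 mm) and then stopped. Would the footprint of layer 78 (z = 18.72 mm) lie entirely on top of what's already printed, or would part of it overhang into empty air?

entirely on top

Compare the two slices. At z = 5.76: the cube (footprint 28.5×14) is included at this height (area 399.00 mm²); the r=4.5 cylinder at (13, 8.5) contributes a regular 24-gon of circumradius 4.5 (area = (24/2)·4.500²·sin(360°/24) = 62.89 mm²); Merging all regions: the r=4.5 cylinder at (13, 8.5) lies entirely inside the 28.5×14 cube, so the union is just the 28.5×14 cube — area = 399.00 mm²; (whole slice rotated 20° about Z — lengths, areas and connectivity unchanged). At z = 18.72: the cube does not reach this height (z outside [0, 6]); the cylinder at (13, 8.5): section is a regular 24-gon, circumradius r=4.5 (area = (24/2)·4.500²·sin(360°/24) = 62.89 mm²); Combining (union): only the r=4.5 cylinder at (13, 8.5) is present, so the union is just that shape — area = 62.89 mm²; (whole slice rotated 20° about Z — lengths, areas and connectivity unchanged). Checking containment: the cross-section at z = 18.72 is a subset of the cross-section at z = 5.76.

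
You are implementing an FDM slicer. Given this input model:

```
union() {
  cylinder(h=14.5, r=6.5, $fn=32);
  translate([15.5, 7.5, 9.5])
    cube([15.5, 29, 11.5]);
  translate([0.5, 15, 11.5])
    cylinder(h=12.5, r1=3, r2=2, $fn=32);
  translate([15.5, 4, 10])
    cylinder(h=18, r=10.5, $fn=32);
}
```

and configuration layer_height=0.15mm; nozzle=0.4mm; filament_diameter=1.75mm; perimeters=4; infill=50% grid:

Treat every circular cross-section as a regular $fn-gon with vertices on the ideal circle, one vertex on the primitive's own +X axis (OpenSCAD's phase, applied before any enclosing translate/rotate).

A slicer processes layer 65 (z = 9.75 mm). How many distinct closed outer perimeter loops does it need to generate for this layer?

2

At z = 9.75 mm: the r=6.5 cylinder contributes a regular 32-gon of circumradius 6.5; the 15.5×29 cube at (15.5, 7.5) contributes its full rectangle; the cone at (0.5, 15) does not reach this height (z outside [11.5, 24]); the cylinder at (15.5, 4) is not intersected at this z (z outside [10, 28]); Combining (union): the 2 present regions are separate (no shared area or edge), so areas and boundary lengths simply add and each stays a separate island — 2 connected regions. The result has 2 disconnected regions.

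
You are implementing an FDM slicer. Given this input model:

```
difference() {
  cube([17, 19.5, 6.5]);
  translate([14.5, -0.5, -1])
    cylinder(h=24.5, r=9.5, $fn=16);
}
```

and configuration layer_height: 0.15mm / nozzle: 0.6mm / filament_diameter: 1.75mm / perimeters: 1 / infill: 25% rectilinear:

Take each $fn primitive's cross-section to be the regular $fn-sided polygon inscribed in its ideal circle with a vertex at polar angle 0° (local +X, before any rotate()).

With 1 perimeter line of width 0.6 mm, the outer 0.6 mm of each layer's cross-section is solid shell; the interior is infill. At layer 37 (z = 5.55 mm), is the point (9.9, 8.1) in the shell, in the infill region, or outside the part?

At z = 5.55 mm: the cube (footprint 17×19.5) is included at this height; the r=9.5 cylinder at (14.5, -0.5) contributes a regular 16-gon of circumradius 9.5; After the difference (first − rest): starting from the 17×19.5 cube, the r=9.5 cylinder at (14.5, -0.5) partially overlaps it — only the 86.23 mm² overlap (of its 276.30 mm²) is removed, clipping the outline — 1 connected region. Overall, the cross-section is a single solid region. The nearest boundary edge runs (10.86, 8.28)→(7.78, 6.22); distance from the point to it = 0.39 mm. The point is inside the cross-section, 0.39 mm from the nearest boundary — within the 0.6 mm shell band (1 × 0.6).

shell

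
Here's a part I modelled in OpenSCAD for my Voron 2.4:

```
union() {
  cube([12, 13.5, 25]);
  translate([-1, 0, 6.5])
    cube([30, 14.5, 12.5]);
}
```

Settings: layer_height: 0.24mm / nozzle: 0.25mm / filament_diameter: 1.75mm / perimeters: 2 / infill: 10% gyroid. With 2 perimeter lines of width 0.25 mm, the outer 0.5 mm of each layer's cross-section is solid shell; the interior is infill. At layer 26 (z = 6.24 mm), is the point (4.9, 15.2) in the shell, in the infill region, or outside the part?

At z = 6.24 mm: the 12×13.5 cube contributes its full rectangle; the cube at (-1, 0) is absent (z outside [6.5, 19]); Combining (union): only the 12×13.5 cube is present, so the union is just that shape — 1 connected region. Overall, the cross-section is a single solid region. The nearest boundary edge runs (12.00, 13.50)→(0.00, 13.50); distance from the point to it = 1.70 mm. The point is not inside any of the regions above, so it lies outside the cross-section (1.70 mm from the nearest boundary).

outside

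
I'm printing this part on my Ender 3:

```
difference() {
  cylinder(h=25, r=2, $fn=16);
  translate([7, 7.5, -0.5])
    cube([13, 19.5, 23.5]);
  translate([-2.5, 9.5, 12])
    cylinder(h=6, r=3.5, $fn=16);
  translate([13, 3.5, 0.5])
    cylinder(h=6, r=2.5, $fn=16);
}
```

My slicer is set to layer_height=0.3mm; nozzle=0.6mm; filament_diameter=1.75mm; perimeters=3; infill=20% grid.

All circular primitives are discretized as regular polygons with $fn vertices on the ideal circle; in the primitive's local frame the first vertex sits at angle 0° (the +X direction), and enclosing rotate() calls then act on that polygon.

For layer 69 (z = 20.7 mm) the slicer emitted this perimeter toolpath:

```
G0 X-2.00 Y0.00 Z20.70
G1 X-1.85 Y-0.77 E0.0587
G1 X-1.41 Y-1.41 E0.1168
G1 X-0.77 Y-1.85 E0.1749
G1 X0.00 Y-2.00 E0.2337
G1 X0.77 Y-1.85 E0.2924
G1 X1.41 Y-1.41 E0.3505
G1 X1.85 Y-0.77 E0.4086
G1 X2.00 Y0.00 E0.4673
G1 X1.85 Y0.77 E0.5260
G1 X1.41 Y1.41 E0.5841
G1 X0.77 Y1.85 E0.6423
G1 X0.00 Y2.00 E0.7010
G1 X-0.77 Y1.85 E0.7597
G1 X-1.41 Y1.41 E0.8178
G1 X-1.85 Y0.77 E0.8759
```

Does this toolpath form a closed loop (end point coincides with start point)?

Start point (G0): (-2.00, 0.00). End point (last G1): the path does not return to the start — open.

no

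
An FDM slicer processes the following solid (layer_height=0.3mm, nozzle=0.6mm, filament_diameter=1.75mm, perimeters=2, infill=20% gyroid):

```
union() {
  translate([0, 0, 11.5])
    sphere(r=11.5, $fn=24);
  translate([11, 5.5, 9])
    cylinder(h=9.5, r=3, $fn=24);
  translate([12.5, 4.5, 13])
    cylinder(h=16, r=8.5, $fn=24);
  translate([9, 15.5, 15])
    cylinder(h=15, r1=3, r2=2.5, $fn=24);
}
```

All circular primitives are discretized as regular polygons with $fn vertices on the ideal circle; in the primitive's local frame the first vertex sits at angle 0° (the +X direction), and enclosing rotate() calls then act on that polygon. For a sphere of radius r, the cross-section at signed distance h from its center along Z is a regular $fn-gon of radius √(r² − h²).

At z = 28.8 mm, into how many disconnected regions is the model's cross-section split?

2

At z = 28.8 mm: the sphere does not reach this height (|z−center|=17.300 > r=11.5); the cylinder at (11, 5.5) is absent (z outside [9, 18.5]); the r=8.5 cylinder at (12.5, 4.5) gives a regular 24-gon of circumradius 8.5 (constant along its height); the cone at (9, 15.5) (r1=3→r2=2.5) has section circumradius 2.540 here — a regular 24-gon; Combining (union): the 2 present regions are separate (no shared area or edge), so areas and boundary lengths simply add and each stays a separate island — 2 connected regions. The result has 2 disconnected regions.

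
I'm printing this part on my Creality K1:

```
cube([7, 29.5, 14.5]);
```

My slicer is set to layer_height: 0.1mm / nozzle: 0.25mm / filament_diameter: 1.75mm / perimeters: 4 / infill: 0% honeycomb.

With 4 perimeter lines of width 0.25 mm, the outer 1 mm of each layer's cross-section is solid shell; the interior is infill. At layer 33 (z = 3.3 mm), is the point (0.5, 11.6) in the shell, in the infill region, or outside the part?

shell

At z = 3.3 mm: the cube is present — its section is the full 7×29.5 rectangle. Overall, the cross-section is a single solid region. The nearest boundary edge runs (0.00, 29.50)→(0.00, 0.00); distance from the point to it = 0.50 mm. The point is inside the cross-section, 0.50 mm from the nearest boundary — within the 1 mm shell band (4 × 0.25).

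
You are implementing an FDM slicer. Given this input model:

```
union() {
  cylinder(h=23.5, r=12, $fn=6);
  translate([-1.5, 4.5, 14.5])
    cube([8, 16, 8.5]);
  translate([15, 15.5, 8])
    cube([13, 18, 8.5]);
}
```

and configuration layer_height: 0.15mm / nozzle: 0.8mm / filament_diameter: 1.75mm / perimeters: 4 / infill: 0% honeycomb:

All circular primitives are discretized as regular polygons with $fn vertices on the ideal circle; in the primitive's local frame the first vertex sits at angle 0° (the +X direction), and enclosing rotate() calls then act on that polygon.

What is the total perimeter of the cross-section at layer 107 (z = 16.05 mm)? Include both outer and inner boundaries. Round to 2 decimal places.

At z = 16.05 mm: the r=12 cylinder gives a regular 6-gon of circumradius 12 (constant along its height) (perimeter = 2·6·12.000·sin(180°/6) = 72.00 mm); the cube at (-1.5, 4.5) (footprint 8×16) is included at this height (perimeter 48.00 mm); the cube at (15, 15.5) is present — its section is the full 13×18 rectangle (perimeter 62.00 mm); Combining (union): the regions partially overlap (shared area 46.92 mm²), so the edge portions inside another operand are dropped and the merged outline is re-measured after clipping — boundary = 154.58 mm. Overall, the cross-section has 2 separate islands. Total boundary length (outer) = 154.58 mm.

154.58 mm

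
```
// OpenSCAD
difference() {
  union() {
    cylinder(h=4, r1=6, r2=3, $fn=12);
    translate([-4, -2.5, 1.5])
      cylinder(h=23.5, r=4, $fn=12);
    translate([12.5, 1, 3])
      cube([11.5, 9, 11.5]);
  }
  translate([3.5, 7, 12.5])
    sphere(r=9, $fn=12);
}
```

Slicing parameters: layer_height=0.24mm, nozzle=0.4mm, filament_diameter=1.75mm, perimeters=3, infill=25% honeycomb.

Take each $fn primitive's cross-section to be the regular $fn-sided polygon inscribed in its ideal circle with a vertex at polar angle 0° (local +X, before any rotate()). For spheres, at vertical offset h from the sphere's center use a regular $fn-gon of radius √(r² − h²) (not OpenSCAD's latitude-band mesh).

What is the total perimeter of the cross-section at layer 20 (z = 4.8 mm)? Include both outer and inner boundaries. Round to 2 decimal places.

65.85 mm

At z = 4.8 mm: the cone does not reach this height (z outside [0, 4]); the r=4 cylinder at (-4, -2.5) contributes a regular 12-gon of circumradius 4 (perimeter = 2·12·4.000·sin(180°/12) = 24.85 mm); the cube at (12.5, 1) (footprint 11.5×9) is included at this height (perimeter 41.00 mm); Combining (union): the 2 present regions are separate (no shared area or edge), so areas and boundary lengths simply add and each stays a separate island — boundary = 65.85 mm; the sphere at (3.5, 7): section is a regular 12-gon, circumradius = √(r²−h²) = √(9²−7.7²) = 4.659 (perimeter = 2·12·4.659·sin(180°/12) = 28.94 mm); After the difference (first − rest): starting from the result so far, the r=9 sphere at (3.5, 7) misses the remaining region (no effect) — boundary = 65.85 mm. Overall, the cross-section has 2 separate islands. Total boundary length (outer) = 65.85 mm.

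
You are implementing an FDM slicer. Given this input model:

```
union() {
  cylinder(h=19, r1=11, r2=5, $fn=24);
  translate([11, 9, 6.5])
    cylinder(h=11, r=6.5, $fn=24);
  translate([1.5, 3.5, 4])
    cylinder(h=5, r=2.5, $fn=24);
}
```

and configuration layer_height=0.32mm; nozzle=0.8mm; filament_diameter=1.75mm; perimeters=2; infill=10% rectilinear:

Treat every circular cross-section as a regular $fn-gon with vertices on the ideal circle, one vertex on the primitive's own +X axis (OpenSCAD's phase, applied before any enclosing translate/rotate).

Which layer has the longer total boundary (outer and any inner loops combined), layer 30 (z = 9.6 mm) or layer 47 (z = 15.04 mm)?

layer 30 (z = 9.6 mm)

Layer 30 (z = 9.6): the cone (r1=11→r2=5) has section circumradius 7.968 here — a regular 24-gon (perimeter = 2·24·7.968·sin(180°/24) = 49.92 mm); the cylinder at (11, 9): section is a regular 24-gon, circumradius r=6.5 (perimeter = 2·24·6.500·sin(180°/24) = 40.72 mm); the cylinder at (1.5, 3.5) is not intersected at this z (z outside [4, 9]); Merging all regions: the regions partially overlap (shared area 0.27 mm²), so the edge portions inside another operand are dropped and the merged outline is re-measured after clipping — boundary = 85.92 mm. So its perimeter = 85.92 mm. Layer 47 (z = 15.04): the cone (r1=11→r2=5) has section circumradius 6.251 here — a regular 24-gon (perimeter = 2·24·6.251·sin(180°/24) = 39.16 mm); the cylinder at (11, 9): section is a regular 24-gon, circumradius r=6.5 (perimeter = 2·24·6.500·sin(180°/24) = 40.72 mm); the cylinder at (1.5, 3.5) is not intersected at this z (z outside [4, 9]); Taking the union: the 2 present regions are separate (no shared area or edge), so areas and boundary lengths simply add and each stays a separate island — boundary = 79.89 mm. So its perimeter = 79.89 mm. Layer 30 is larger (85.92 vs 79.89 mm).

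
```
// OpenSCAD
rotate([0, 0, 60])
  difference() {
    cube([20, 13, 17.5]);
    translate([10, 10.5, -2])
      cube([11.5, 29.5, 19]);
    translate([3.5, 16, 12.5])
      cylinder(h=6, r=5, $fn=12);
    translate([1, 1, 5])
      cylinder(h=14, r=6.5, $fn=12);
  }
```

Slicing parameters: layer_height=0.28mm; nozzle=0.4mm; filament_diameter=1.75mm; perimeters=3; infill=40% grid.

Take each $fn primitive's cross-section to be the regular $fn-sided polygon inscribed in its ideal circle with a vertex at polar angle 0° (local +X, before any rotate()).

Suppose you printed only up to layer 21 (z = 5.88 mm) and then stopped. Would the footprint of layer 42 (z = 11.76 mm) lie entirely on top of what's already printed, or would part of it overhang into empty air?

entirely on top

Compare the two slices. At z = 5.88: the cube is present — its section is the full 20×13 rectangle (area 260.00 mm²); the cube at (10, 10.5) is present — its section is the full 11.5×29.5 rectangle (area 339.25 mm²); the cylinder at (3.5, 16) does not reach this height (z outside [12.5, 18.5]); the r=6.5 cylinder at (1, 1) gives a regular 12-gon of circumradius 6.5 (constant along its height) (area = (12/2)·6.500²·sin(360°/12) = 126.75 mm²); Subtracting the remaining from the first: starting from the 20×13 cube (260.00 mm²), the 11.5×29.5 cube at (10, 10.5) partially overlaps it — only the 25.00 mm² overlap (of its 339.25 mm²) is removed, clipping the outline; the r=6.5 cylinder at (1, 1) partially overlaps it — only the 45.42 mm² overlap (of its 126.75 mm²) is removed, clipping the outline — area = 189.58 mm²; (whole slice rotated 60° about Z — lengths, areas and connectivity unchanged). At z = 11.76: the 20×13 cube contributes its full rectangle (area 260.00 mm²); the 11.5×29.5 cube at (10, 10.5) contributes its full rectangle (area 339.25 mm²); the cylinder at (3.5, 16) does not reach this height (z outside [12.5, 18.5]); the cylinder at (1, 1): section is a regular 12-gon, circumradius r=6.5 (area = (12/2)·6.500²·sin(360°/12) = 126.75 mm²); Taking the first minus the rest: starting from the 20×13 cube (260.00 mm²), the 11.5×29.5 cube at (10, 10.5) partially overlaps it — only the 25.00 mm² overlap (of its 339.25 mm²) is removed, clipping the outline; the r=6.5 cylinder at (1, 1) partially overlaps it — only the 45.42 mm² overlap (of its 126.75 mm²) is removed, clipping the outline — area = 189.58 mm²; (whole slice rotated 60° about Z — lengths, areas and connectivity unchanged). Checking containment: the cross-section at z = 11.76 is a subset of the cross-section at z = 5.88.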